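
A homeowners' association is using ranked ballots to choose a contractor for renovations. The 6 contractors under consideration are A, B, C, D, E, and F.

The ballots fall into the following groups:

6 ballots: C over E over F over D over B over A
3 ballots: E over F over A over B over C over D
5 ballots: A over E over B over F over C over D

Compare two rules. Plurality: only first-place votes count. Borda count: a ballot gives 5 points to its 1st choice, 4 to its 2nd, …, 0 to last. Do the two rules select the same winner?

Plurality first-place counts: A 5, B 0, C 6, D 0, E 3, F 0 → C.
Borda totals: A 34, B 27, C 38, D 12, E 59, F 40 → E.
The two rules disagree: plurality picks C, Borda picks E.

No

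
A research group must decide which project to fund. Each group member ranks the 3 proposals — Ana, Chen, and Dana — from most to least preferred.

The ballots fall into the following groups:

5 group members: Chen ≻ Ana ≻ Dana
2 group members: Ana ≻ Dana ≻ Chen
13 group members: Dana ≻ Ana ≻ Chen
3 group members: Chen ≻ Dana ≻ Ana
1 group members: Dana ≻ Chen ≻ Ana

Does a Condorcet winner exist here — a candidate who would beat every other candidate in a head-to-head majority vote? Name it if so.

Head-to-head results (24 voters total):
Ana vs Chen: Ana wins 15–9.
Ana vs Dana: Dana wins 17–7.
Chen vs Dana: Dana wins 16–8.
Dana beats each rival — Ana (17–7), Chen (16–8) — so Dana is the Condorcet winner.

Dana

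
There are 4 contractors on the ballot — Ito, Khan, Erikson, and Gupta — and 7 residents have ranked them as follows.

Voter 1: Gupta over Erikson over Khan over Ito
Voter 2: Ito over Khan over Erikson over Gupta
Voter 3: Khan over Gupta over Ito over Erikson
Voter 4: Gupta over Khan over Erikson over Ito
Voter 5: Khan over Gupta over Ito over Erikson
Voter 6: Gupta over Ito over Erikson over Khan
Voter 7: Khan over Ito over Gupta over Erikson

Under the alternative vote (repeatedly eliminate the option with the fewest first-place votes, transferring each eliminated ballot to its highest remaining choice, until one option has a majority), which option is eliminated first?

Round 1: Khan 3, Gupta 3, Ito 1, Erikson 0. Erikson has the fewest and is eliminated.
Round 2: Khan 3, Gupta 3, Ito 1. Ito has the fewest and is eliminated.
Round 3: Khan 4, Gupta 3. Khan has a majority.

Erikson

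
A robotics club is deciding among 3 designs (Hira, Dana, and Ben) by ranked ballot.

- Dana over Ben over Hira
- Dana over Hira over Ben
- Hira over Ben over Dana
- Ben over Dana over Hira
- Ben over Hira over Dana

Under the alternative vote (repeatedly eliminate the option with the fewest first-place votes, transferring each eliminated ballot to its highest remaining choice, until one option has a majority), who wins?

Ben

Round 1: Dana 2, Ben 2, Hira 1. Hira has the fewest and is eliminated.
Round 2: Ben 3, Dana 2. Ben has a majority.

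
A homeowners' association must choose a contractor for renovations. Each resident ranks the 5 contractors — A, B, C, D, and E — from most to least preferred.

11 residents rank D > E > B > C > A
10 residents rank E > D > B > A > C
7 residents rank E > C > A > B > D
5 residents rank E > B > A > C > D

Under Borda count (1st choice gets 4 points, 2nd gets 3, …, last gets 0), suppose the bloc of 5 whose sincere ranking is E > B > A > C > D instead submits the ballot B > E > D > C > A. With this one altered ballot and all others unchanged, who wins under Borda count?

Borda totals with the altered ballot: A 24, B 69, C 37, D 84, E 116.
The winner is unchanged: still E.

E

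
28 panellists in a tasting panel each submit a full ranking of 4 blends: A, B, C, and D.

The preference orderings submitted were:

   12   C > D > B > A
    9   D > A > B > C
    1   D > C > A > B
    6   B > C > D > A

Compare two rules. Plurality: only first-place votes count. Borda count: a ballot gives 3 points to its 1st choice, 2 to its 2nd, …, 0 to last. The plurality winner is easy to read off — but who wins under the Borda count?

D

Plurality first-place counts: A 0, B 6, C 12, D 10 → C.
Borda totals: A 19, B 39, C 50, D 60 → D.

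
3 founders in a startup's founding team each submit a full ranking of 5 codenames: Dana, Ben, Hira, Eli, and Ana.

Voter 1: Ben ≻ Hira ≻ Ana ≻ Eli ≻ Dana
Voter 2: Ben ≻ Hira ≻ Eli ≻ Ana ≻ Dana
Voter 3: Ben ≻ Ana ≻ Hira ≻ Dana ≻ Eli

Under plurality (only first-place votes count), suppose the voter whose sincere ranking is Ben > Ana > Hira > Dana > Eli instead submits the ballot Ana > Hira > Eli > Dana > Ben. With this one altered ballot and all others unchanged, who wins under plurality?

First-place totals with the altered ballot: Dana 0, Ben 2, Hira 0, Eli 0, Ana 1.
The winner is unchanged: still Ben.

Ben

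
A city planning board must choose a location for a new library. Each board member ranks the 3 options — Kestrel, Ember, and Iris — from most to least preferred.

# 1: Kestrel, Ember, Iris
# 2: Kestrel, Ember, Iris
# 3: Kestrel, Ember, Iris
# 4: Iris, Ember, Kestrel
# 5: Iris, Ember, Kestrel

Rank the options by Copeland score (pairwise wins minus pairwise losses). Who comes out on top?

Pairwise results:
  Kestrel vs Ember: Kestrel wins 3–2.
  Kestrel vs Iris: Kestrel wins 3–2.
  Ember vs Iris: Ember wins 3–2.
Copeland scores (wins − losses):
  Kestrel: 2 − 0 = 2
  Ember: 1 − 1 = 0
  Iris: 0 − 2 = -2
Kestrel has the best Copeland score.

Kestrel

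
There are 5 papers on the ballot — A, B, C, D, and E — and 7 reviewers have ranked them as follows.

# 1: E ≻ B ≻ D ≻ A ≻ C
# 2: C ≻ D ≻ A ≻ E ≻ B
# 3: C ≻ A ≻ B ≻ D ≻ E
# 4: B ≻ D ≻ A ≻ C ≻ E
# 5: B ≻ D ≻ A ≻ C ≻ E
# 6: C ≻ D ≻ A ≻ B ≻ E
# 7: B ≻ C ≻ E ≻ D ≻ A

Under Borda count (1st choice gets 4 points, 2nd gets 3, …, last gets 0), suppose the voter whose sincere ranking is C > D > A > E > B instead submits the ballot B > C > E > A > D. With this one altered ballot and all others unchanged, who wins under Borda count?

B

Borda totals with the altered ballot: A 11, B 22, C 16, D 13, E 8.
The winner is unchanged: still B.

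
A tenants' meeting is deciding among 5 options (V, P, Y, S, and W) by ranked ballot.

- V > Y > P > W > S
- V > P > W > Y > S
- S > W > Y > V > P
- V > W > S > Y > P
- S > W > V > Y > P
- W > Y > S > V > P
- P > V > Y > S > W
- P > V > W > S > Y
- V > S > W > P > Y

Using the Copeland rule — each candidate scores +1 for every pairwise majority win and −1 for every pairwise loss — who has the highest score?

Pairwise results:
  V vs P: V wins 7–2.
  V vs Y: V wins 7–2.
  V vs S: V wins 6–3.
  V vs W: V wins 6–3.
  P vs Y: Y wins 5–4.
  P vs S: S wins 5–4.
  P vs W: W wins 5–4.
  Y vs S: S wins 5–4.
  Y vs W: W wins 7–2.
  S vs W: W wins 5–4.
Copeland scores (wins − losses):
  V: 4 − 0 = 4
  P: 0 − 4 = -4
  Y: 1 − 3 = -2
  S: 2 − 2 = 0
  W: 3 − 1 = 2
V has the best Copeland score.

V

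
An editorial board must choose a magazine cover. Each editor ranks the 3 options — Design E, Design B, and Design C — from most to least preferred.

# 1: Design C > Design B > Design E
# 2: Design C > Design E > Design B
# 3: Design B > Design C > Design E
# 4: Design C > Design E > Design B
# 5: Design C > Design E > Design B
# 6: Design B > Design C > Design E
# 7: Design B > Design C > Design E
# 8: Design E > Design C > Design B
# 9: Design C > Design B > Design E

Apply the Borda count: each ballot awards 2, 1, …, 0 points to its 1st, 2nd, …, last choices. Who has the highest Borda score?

Borda scores:
  Design E: 0 + 1 + 0 + 1 + 1 + 0 + 0 + 2 + 0 = 5
  Design B: 1 + 0 + 2 + 0 + 0 + 2 + 2 + 0 + 1 = 8
  Design C: 2 + 2 + 1 + 2 + 2 + 1 + 1 + 1 + 2 = 14
Design C has the highest total.

Design C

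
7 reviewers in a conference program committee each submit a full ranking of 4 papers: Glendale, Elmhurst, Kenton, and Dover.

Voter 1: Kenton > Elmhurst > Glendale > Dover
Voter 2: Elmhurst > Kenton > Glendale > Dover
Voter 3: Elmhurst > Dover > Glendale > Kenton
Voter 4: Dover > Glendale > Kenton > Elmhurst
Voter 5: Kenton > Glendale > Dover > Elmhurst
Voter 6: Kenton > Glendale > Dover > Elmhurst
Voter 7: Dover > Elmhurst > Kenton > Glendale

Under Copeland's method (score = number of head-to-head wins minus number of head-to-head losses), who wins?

Kenton

Pairwise results:
  Glendale vs Elmhurst: Elmhurst wins 4–3.
  Glendale vs Kenton: Kenton wins 5–2.
  Glendale vs Dover: Glendale wins 4–3.
  Elmhurst vs Kenton: Kenton wins 4–3.
  Elmhurst vs Dover: Dover wins 4–3.
  Kenton vs Dover: Kenton wins 4–3.
Copeland scores (wins − losses):
  Glendale: 1 − 2 = -1
  Elmhurst: 1 − 2 = -1
  Kenton: 3 − 0 = 3
  Dover: 1 − 2 = -1
Kenton has the best Copeland score.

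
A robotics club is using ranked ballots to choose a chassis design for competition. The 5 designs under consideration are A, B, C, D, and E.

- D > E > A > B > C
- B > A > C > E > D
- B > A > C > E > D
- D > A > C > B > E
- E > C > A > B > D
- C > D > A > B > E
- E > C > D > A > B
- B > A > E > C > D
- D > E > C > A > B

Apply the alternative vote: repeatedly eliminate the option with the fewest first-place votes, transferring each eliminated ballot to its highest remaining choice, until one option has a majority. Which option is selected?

Round 1: B 3, D 3, E 2, C 1, A 0. A has the fewest and is eliminated.
Round 2: B 3, D 3, E 2, C 1. C has the fewest and is eliminated.
Round 3: D 4, B 3, E 2. E has the fewest and is eliminated.
Round 4: D 5, B 4. D has a majority.

D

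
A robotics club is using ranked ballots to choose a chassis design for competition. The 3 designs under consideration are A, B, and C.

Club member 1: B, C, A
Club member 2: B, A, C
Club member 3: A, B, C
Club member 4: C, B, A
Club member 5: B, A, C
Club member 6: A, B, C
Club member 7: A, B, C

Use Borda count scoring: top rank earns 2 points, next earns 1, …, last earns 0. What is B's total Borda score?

Borda scores:
  A: 0 + 1 + 2 + 0 + 1 + 2 + 2 = 8
  B: 2 + 2 + 1 + 1 + 2 + 1 + 1 = 10
  C: 1 + 0 + 0 + 2 + 0 + 0 + 0 = 3

10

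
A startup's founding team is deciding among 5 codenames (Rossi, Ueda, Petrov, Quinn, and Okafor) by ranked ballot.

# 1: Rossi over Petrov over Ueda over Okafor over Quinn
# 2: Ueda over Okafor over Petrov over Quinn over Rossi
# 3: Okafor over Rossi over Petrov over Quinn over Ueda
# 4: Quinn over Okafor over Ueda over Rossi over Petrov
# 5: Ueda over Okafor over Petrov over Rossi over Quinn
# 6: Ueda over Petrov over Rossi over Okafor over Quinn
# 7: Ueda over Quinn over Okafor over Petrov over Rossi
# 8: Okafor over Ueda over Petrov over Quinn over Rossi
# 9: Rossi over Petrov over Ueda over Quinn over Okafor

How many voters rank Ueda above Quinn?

7

Ballots ranking Ueda above Quinn: 7.
Ballots ranking Quinn above Ueda: 2.
So 7 of 9 voters prefer Ueda to Quinn.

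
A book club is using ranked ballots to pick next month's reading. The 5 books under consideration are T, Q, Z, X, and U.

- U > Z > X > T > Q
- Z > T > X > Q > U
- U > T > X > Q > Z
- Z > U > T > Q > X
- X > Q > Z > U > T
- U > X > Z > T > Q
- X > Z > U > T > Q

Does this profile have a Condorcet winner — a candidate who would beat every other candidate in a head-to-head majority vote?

Head-to-head results (7 voters total):
T vs Q: T wins 6–1.
T vs Z: Z wins 6–1.
T vs X: X wins 4–3.
T vs U: U wins 6–1.
Q vs Z: Z wins 5–2.
Q vs X: X wins 6–1.
Q vs U: U wins 5–2.
Z vs X: X wins 4–3.
Z vs U: Z wins 4–3.
X vs U: U wins 4–3.
No candidate beats all others: Z beats U beats X beats Z, a majority cycle.

No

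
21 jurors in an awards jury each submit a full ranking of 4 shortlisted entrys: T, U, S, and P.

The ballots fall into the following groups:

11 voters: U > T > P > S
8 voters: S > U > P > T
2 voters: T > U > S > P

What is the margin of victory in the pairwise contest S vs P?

1

Ballots ranking S above P: 8+2 = 10.
Ballots ranking P above S: 11.
P wins 11–10, a margin of 1.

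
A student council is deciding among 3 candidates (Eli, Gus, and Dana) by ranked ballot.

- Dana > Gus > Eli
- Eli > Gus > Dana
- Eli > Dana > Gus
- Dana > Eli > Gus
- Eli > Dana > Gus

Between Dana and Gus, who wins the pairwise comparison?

Dana

Ballots ranking Dana above Gus: 4.
Ballots ranking Gus above Dana: 1.
Dana wins the head-to-head, 4–1.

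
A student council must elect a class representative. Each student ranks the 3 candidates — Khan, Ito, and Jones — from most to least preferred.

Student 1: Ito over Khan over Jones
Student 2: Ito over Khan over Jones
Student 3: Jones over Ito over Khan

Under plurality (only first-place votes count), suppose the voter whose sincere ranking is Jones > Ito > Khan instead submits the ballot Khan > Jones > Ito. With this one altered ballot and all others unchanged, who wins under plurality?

First-place totals with the altered ballot: Khan 1, Ito 2, Jones 0.
The winner is unchanged: still Ito.

Ito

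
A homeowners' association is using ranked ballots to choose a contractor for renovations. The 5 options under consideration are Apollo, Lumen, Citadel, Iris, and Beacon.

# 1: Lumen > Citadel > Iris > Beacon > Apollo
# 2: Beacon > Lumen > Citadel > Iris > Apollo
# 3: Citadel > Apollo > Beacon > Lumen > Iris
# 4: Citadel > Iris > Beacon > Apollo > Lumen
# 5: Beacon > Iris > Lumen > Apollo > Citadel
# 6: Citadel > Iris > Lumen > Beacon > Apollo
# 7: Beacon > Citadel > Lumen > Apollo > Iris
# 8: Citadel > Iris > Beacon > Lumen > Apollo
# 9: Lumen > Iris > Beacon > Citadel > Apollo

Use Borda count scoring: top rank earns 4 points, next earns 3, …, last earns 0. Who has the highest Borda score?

Borda scores:
  Apollo: 0 + 0 + 3 + 1 + 1 + 0 + 1 + 0 + 0 = 6
  Lumen: 4 + 3 + 1 + 0 + 2 + 2 + 2 + 1 + 4 = 19
  Citadel: 3 + 2 + 4 + 4 + 0 + 4 + 3 + 4 + 1 = 25
  Iris: 2 + 1 + 0 + 3 + 3 + 3 + 0 + 3 + 3 = 18
  Beacon: 1 + 4 + 2 + 2 + 4 + 1 + 4 + 2 + 2 = 22
Citadel has the highest total.

Citadel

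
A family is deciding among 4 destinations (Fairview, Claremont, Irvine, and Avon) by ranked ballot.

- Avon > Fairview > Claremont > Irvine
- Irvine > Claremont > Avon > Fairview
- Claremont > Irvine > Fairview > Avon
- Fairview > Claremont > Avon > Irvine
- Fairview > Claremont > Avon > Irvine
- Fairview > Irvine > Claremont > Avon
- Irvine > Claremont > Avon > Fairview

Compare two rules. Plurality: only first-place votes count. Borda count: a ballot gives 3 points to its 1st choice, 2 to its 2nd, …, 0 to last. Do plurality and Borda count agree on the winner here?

Plurality first-place counts: Fairview 3, Claremont 1, Irvine 2, Avon 1 → Fairview.
Borda totals: Fairview 12, Claremont 13, Irvine 10, Avon 7 → Claremont.
The two rules disagree: plurality picks Fairview, Borda picks Claremont.

No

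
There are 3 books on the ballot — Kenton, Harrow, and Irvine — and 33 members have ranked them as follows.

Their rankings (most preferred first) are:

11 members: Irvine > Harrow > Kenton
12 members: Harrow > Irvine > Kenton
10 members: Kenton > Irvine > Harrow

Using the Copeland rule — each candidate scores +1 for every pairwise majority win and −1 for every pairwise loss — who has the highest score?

Pairwise results:
  Kenton vs Harrow: Harrow wins 23–10.
  Kenton vs Irvine: Irvine wins 23–10.
  Harrow vs Irvine: Irvine wins 21–12.
Copeland scores (wins − losses):
  Kenton: 0 − 2 = -2
  Harrow: 1 − 1 = 0
  Irvine: 2 − 0 = 2
Irvine has the best Copeland score.

Irvine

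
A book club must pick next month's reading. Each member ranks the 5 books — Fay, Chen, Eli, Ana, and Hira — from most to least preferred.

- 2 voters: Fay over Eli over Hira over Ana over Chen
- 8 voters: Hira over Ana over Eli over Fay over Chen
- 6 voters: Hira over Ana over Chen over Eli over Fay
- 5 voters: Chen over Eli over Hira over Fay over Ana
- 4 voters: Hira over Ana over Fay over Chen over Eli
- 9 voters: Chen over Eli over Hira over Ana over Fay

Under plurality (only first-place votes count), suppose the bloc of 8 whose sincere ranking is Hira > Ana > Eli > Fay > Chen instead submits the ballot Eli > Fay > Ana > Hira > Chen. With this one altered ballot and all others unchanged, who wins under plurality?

First-place totals with the altered ballot: Fay 2, Chen 14, Eli 8, Ana 0, Hira 10.
The switch changes the winner from Hira to Chen.

Chen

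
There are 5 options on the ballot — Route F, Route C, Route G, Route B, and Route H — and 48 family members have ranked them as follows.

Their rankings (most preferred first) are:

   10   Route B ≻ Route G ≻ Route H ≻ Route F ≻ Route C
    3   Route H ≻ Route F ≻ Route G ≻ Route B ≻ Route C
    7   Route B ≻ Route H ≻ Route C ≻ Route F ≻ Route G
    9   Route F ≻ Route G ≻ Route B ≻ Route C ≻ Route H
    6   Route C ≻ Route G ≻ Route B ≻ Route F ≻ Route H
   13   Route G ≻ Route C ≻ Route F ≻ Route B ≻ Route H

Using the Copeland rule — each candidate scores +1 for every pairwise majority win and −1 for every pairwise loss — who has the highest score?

Route G

Pairwise results:
  Route F vs Route C: Route C wins 26–22.
  Route F vs Route G: Route G wins 29–19.
  Route F vs Route B: Route F wins 25–23.
  Route F vs Route H: Route F wins 28–20.
  Route C vs Route G: Route G wins 35–13.
  Route C vs Route B: Route B wins 29–19.
  Route C vs Route H: Route C wins 28–20.
  Route G vs Route B: Route G wins 31–17.
  Route G vs Route H: Route G wins 38–10.
  Route B vs Route H: Route B wins 45–3.
Copeland scores (wins − losses):
  Route F: 2 − 2 = 0
  Route C: 2 − 2 = 0
  Route G: 4 − 0 = 4
  Route B: 2 − 2 = 0
  Route H: 0 − 4 = -4
Route G has the best Copeland score.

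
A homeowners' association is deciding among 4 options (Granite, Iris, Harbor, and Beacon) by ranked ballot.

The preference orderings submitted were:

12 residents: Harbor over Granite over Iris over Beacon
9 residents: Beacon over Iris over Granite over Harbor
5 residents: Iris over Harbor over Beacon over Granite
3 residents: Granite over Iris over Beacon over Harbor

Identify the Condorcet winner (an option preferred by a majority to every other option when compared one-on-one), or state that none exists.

There is no Condorcet winner

Head-to-head results (29 voters total):
Granite vs Iris: Granite wins 15–14.
Granite vs Harbor: Harbor wins 17–12.
Granite vs Beacon: Granite wins 15–14.
Iris vs Harbor: Iris wins 17–12.
Iris vs Beacon: Iris wins 20–9.
Harbor vs Beacon: Harbor wins 17–12.
No candidate beats all others: Granite beats Iris beats Harbor beats Granite, a majority cycle.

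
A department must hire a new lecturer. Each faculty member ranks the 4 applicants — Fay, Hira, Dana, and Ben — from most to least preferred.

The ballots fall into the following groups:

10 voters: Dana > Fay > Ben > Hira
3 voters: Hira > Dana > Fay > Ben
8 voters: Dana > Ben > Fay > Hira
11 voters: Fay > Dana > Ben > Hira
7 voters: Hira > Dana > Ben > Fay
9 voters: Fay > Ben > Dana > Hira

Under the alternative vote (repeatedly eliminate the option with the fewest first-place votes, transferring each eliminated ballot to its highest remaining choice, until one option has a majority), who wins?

Round 1: Fay 20, Dana 18, Hira 10, Ben 0. Ben has the fewest and is eliminated.
Round 2: Fay 20, Dana 18, Hira 10. Hira has the fewest and is eliminated.
Round 3: Dana 28, Fay 20. Dana has a majority.

Dana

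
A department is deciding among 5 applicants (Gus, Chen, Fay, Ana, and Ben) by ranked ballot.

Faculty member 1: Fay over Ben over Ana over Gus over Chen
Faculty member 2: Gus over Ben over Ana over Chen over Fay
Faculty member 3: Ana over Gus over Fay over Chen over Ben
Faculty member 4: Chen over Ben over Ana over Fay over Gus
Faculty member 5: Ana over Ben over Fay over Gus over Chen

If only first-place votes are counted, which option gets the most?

Ana

First-place vote totals:
  Gus: 1
  Chen: 1
  Fay: 1
  Ana: 2
  Ben: 0
Ana has the most first-place votes.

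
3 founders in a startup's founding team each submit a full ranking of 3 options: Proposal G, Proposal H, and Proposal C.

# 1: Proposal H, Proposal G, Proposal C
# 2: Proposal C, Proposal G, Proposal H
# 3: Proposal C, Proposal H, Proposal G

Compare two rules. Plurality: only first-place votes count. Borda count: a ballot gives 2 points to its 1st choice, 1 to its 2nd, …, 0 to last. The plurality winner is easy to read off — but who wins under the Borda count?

Plurality first-place counts: Proposal G 0, Proposal H 1, Proposal C 2 → Proposal C.
Borda totals: Proposal G 2, Proposal H 3, Proposal C 4 → Proposal C.

Proposal C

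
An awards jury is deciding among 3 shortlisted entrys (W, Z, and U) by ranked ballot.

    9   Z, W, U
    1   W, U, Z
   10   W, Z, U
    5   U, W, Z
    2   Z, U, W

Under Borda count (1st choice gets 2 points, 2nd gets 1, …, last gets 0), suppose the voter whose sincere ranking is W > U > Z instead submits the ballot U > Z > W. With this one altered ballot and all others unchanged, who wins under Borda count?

W

Borda totals with the altered ballot: W 34, Z 33, U 14.
The winner is unchanged: still W.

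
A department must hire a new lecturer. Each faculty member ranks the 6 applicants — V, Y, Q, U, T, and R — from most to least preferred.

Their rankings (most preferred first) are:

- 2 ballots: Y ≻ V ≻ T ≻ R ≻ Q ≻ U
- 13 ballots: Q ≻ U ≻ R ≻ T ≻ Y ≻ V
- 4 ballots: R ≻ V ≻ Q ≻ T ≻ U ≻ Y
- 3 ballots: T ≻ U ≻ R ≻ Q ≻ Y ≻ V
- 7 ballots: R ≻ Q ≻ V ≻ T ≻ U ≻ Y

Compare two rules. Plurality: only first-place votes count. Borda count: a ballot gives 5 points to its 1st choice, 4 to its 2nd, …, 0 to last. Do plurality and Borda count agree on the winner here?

Yes

Plurality first-place counts: V 0, Y 2, Q 13, U 0, T 3, R 11 → Q.
Borda totals: V 45, Y 26, Q 113, U 75, T 69, R 107 → Q.
The two rules agree on Q.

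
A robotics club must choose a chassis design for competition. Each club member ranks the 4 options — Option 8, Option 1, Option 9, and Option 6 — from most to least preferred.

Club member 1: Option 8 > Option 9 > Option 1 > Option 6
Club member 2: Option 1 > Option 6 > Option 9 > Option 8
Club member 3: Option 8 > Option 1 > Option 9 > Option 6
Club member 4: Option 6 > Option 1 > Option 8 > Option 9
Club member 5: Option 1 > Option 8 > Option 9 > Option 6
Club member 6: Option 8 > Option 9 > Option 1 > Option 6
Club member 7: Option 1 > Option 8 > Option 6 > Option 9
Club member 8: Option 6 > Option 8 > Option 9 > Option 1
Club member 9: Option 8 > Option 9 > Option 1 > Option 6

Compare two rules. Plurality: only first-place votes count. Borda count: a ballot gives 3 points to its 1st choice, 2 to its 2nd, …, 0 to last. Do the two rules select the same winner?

Yes

Plurality first-place counts: Option 8 4, Option 1 3, Option 9 0, Option 6 2 → Option 8.
Borda totals: Option 8 19, Option 1 16, Option 9 10, Option 6 9 → Option 8.
The two rules agree on Option 8.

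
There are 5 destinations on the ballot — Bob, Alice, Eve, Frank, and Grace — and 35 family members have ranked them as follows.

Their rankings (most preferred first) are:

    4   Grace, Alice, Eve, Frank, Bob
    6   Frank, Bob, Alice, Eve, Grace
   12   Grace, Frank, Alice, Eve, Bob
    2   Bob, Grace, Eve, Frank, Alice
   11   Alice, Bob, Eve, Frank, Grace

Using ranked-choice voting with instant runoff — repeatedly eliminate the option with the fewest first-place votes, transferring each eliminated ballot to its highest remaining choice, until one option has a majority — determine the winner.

Round 1: Grace 16, Alice 11, Frank 6, Bob 2, Eve 0. Eve has the fewest and is eliminated.
Round 2: Grace 16, Alice 11, Frank 6, Bob 2. Bob has the fewest and is eliminated.
Round 3: Grace 18, Alice 11, Frank 6. Grace has a majority.

Grace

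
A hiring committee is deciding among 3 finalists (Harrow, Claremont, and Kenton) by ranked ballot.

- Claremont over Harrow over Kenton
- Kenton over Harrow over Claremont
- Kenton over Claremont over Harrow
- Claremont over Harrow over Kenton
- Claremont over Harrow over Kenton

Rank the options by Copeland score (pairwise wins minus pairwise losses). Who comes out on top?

Pairwise results:
  Harrow vs Claremont: Claremont wins 4–1.
  Harrow vs Kenton: Harrow wins 3–2.
  Claremont vs Kenton: Claremont wins 3–2.
Copeland scores (wins − losses):
  Harrow: 1 − 1 = 0
  Claremont: 2 − 0 = 2
  Kenton: 0 − 2 = -2
Claremont has the best Copeland score.

Claremont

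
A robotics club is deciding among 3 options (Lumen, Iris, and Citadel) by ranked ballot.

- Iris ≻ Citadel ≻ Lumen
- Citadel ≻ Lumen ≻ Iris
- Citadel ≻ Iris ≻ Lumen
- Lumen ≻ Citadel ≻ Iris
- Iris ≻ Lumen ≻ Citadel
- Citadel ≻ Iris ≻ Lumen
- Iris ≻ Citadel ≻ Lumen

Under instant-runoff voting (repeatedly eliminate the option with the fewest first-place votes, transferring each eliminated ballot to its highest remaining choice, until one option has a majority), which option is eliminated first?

Round 1: Iris 3, Citadel 3, Lumen 1. Lumen has the fewest and is eliminated.
Round 2: Citadel 4, Iris 3. Citadel has a majority.

Lumen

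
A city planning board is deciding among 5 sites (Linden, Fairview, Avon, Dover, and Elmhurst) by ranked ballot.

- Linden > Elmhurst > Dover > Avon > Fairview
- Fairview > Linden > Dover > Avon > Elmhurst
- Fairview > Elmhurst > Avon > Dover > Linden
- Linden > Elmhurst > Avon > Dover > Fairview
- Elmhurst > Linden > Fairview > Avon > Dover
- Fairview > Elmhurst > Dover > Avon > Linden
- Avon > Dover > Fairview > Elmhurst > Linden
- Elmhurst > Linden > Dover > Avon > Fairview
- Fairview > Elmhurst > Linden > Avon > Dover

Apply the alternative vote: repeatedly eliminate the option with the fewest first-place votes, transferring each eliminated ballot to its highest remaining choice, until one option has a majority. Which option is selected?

Round 1: Fairview 4, Linden 2, Elmhurst 2, Avon 1, Dover 0. Dover has the fewest and is eliminated.
Round 2: Fairview 4, Linden 2, Elmhurst 2, Avon 1. Avon has the fewest and is eliminated.
Round 3: Fairview 5, Linden 2, Elmhurst 2. Fairview has a majority.

Fairview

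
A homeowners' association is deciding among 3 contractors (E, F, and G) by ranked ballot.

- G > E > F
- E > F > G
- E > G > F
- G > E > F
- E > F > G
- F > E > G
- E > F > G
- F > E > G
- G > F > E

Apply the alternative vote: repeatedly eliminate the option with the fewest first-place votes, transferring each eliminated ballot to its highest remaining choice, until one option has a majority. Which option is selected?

Round 1: E 4, G 3, F 2. F has the fewest and is eliminated.
Round 2: E 6, G 3. E has a majority.

E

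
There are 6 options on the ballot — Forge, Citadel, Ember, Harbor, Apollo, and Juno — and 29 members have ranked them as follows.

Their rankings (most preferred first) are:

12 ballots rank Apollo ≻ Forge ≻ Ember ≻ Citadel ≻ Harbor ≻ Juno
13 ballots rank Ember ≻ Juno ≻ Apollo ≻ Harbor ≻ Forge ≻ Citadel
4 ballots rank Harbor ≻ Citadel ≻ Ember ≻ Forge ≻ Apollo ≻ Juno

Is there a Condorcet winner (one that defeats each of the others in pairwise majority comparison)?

Head-to-head results (29 voters total):
Forge vs Citadel: Forge wins 25–4.
Forge vs Ember: Ember wins 17–12.
Forge vs Harbor: Harbor wins 17–12.
Forge vs Apollo: Apollo wins 25–4.
Forge vs Juno: Forge wins 16–13.
Citadel vs Ember: Ember wins 25–4.
Citadel vs Harbor: Harbor wins 17–12.
Citadel vs Apollo: Apollo wins 25–4.
Citadel vs Juno: Citadel wins 16–13.
Ember vs Harbor: Ember wins 25–4.
Ember vs Apollo: Ember wins 17–12.
Ember vs Juno: Ember wins 29–0.
Harbor vs Apollo: Apollo wins 25–4.
Harbor vs Juno: Harbor wins 16–13.
Apollo vs Juno: Apollo wins 16–13.
Ember beats each rival — Forge (17–12), Citadel (25–4), Harbor (25–4), Apollo (17–12), Juno (29–0) — so Ember is the Condorcet winner.

Yes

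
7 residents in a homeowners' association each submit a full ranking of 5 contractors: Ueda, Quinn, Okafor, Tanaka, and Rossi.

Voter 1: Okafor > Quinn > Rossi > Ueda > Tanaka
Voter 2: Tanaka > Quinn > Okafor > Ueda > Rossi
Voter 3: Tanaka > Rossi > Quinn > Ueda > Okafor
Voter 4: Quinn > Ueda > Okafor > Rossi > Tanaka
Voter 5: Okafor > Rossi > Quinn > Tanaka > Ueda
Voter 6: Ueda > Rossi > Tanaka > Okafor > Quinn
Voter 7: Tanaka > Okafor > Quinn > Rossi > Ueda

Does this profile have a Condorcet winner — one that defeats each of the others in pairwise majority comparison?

No

Head-to-head results (7 voters total):
Ueda vs Quinn: Quinn wins 6–1.
Ueda vs Okafor: Okafor wins 4–3.
Ueda vs Tanaka: Tanaka wins 4–3.
Ueda vs Rossi: Rossi wins 4–3.
Quinn vs Okafor: Okafor wins 4–3.
Quinn vs Tanaka: Tanaka wins 4–3.
Quinn vs Rossi: Quinn wins 4–3.
Okafor vs Tanaka: Tanaka wins 4–3.
Okafor vs Rossi: Okafor wins 5–2.
Tanaka vs Rossi: Rossi wins 4–3.
No candidate beats all others: Quinn beats Rossi beats Tanaka beats Quinn, a majority cycle.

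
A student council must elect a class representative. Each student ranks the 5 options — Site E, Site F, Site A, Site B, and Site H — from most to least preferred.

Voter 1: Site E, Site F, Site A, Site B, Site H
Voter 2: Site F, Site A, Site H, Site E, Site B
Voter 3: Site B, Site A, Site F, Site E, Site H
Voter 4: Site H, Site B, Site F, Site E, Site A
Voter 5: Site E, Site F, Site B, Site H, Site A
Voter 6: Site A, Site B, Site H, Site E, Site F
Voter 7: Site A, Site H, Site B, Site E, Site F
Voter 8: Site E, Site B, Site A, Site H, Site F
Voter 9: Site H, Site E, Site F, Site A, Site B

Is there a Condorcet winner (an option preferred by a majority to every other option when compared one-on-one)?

No

Head-to-head results (9 voters total):
Site E vs Site F: Site E wins 6–3.
Site E vs Site A: Site E wins 5–4.
Site E vs Site B: Site E wins 5–4.
Site E vs Site H: Site H wins 5–4.
Site F vs Site A: Site F wins 5–4.
Site F vs Site B: Site B wins 5–4.
Site F vs Site H: Site H wins 5–4.
Site A vs Site B: Site A wins 5–4.
Site A vs Site H: Site A wins 6–3.
Site B vs Site H: Site B wins 5–4.
No candidate beats all others: Site E beats Site A beats Site H beats Site E, a majority cycle.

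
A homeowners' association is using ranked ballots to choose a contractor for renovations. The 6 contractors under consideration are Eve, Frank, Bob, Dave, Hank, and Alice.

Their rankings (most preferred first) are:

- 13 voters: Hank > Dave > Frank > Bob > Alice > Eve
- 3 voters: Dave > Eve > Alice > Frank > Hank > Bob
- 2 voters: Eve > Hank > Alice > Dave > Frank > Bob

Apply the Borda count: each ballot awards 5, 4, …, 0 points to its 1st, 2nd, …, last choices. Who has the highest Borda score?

Borda scores:
  Eve: 13·0 + 3·4 + 2·5 = 22
  Frank: 13·3 + 3·2 + 2·1 = 47
  Bob: 13·2 + 3·0 + 2·0 = 26
  Dave: 13·4 + 3·5 + 2·2 = 71
  Hank: 13·5 + 3·1 + 2·4 = 76
  Alice: 13·1 + 3·3 + 2·3 = 28
Hank has the highest total.

Hank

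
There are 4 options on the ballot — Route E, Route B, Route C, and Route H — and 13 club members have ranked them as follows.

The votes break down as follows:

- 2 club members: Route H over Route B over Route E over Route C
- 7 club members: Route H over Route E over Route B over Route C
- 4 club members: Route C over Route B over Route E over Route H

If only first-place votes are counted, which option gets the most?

First-place vote totals:
  Route E: 0
  Route B: 0
  Route C: 4
  Route H: 9
Route H has the most first-place votes.

Route H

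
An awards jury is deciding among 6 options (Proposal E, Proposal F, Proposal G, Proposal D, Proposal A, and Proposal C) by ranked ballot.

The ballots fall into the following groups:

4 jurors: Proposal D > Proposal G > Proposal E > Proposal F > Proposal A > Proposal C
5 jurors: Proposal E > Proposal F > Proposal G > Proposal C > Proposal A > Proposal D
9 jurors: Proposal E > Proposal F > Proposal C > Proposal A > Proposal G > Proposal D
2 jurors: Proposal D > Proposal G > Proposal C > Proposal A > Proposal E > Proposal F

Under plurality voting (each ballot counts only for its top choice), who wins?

First-place vote totals:
  Proposal E: 14
  Proposal F: 0
  Proposal G: 0
  Proposal D: 6
  Proposal A: 0
  Proposal C: 0
Proposal E has the most first-place votes.

Proposal E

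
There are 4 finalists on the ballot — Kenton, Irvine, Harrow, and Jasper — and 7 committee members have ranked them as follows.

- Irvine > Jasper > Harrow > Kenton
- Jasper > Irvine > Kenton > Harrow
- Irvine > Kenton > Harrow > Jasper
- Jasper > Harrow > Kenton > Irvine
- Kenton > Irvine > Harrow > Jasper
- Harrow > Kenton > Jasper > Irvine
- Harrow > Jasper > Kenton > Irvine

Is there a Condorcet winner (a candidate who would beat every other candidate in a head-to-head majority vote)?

Head-to-head results (7 voters total):
Kenton vs Irvine: Kenton wins 4–3.
Kenton vs Harrow: Harrow wins 4–3.
Kenton vs Jasper: Jasper wins 4–3.
Irvine vs Harrow: Irvine wins 4–3.
Irvine vs Jasper: Jasper wins 4–3.
Harrow vs Jasper: Harrow wins 4–3.
No candidate beats all others: Kenton beats Irvine beats Harrow beats Kenton, a majority cycle.

No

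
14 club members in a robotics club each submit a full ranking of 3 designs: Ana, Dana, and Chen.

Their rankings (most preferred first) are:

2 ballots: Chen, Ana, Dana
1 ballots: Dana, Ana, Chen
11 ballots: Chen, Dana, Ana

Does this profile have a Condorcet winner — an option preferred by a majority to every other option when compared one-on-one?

Yes

Head-to-head results (14 voters total):
Ana vs Dana: Dana wins 12–2.
Ana vs Chen: Chen wins 13–1.
Dana vs Chen: Chen wins 13–1.
Chen beats each rival — Ana (13–1), Dana (13–1) — so Chen is the Condorcet winner.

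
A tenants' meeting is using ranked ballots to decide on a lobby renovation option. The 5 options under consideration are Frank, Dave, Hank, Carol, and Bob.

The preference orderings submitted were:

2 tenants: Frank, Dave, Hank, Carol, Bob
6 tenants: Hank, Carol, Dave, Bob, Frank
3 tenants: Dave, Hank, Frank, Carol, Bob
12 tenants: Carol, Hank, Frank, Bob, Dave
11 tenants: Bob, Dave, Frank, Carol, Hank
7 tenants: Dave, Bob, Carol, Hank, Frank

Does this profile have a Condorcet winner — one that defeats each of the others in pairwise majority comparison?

No

Head-to-head results (41 voters total):
Frank vs Dave: Dave wins 27–14.
Frank vs Hank: Hank wins 28–13.
Frank vs Carol: Carol wins 25–16.
Frank vs Bob: Bob wins 24–17.
Dave vs Hank: Dave wins 23–18.
Dave vs Carol: Dave wins 23–18.
Dave vs Bob: Bob wins 23–18.
Hank vs Carol: Carol wins 30–11.
Hank vs Bob: Hank wins 23–18.
Carol vs Bob: Carol wins 23–18.
No candidate beats all others: Dave beats Hank beats Bob beats Dave, a majority cycle.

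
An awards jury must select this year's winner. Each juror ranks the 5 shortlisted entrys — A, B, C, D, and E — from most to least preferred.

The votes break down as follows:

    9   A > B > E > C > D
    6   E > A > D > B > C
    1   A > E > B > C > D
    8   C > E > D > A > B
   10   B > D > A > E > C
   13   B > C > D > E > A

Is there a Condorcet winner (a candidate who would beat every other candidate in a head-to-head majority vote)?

Head-to-head results (47 voters total):
A vs B: A wins 24–23.
A vs C: A wins 26–21.
A vs D: D wins 31–16.
A vs E: E wins 27–20.
B vs C: B wins 39–8.
B vs D: B wins 33–14.
B vs E: B wins 32–15.
C vs D: C wins 31–16.
C vs E: E wins 26–21.
D vs E: E wins 24–23.
No candidate beats all others: A beats B beats D beats A, a majority cycle.

No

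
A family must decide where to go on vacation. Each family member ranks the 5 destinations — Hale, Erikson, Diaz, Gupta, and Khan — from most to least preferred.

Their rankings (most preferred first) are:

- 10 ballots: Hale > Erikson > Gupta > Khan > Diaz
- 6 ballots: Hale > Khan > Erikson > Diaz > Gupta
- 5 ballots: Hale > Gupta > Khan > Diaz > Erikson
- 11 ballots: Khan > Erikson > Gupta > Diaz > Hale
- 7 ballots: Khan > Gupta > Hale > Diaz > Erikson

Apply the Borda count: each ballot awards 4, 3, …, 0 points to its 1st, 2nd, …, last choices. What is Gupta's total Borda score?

Borda scores:
  Hale: 10·4 + 6·4 + 5·4 + 11·0 + 7·2 = 98
  Erikson: 10·3 + 6·2 + 5·0 + 11·3 + 7·0 = 75
  Diaz: 10·0 + 6·1 + 5·1 + 11·1 + 7·1 = 29
  Gupta: 10·2 + 6·0 + 5·3 + 11·2 + 7·3 = 78
  Khan: 10·1 + 6·3 + 5·2 + 11·4 + 7·4 = 110

78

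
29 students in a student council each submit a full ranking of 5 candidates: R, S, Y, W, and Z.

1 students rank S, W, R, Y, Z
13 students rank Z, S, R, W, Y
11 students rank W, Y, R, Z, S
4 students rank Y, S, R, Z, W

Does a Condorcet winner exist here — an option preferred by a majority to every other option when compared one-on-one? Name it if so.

Head-to-head results (29 voters total):
R vs S: S wins 18–11.
R vs Y: Y wins 15–14.
R vs W: R wins 17–12.
R vs Z: R wins 16–13.
S vs Y: Y wins 15–14.
S vs W: S wins 18–11.
S vs Z: Z wins 24–5.
Y vs W: W wins 25–4.
Y vs Z: Y wins 16–13.
W vs Z: Z wins 17–12.
No candidate beats all others: R beats Z beats S beats R, a majority cycle.

None — there is no Condorcet winner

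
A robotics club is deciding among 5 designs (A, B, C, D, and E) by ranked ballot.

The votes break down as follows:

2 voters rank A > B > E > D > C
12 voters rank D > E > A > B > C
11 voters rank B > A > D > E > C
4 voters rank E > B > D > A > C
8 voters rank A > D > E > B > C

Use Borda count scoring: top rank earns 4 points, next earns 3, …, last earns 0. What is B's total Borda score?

82

Borda scores:
  A: 2·4 + 12·2 + 11·3 + 4·1 + 8·4 = 101
  B: 2·3 + 12·1 + 11·4 + 4·3 + 8·1 = 82
  C: 2·0 + 12·0 + 11·0 + 4·0 + 8·0 = 0
  D: 2·1 + 12·4 + 11·2 + 4·2 + 8·3 = 104
  E: 2·2 + 12·3 + 11·1 + 4·4 + 8·2 = 83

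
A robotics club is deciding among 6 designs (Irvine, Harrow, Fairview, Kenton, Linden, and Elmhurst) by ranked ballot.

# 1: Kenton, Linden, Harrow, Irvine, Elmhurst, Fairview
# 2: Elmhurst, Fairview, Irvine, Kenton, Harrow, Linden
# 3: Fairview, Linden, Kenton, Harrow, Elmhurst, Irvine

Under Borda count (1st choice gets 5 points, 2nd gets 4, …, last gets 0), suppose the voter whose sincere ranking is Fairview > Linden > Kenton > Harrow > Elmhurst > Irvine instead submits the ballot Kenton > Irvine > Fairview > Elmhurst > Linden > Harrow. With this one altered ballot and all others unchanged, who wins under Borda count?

Kenton

Borda totals with the altered ballot: Irvine 9, Harrow 4, Fairview 7, Kenton 12, Linden 5, Elmhurst 8.
The winner is unchanged: still Kenton.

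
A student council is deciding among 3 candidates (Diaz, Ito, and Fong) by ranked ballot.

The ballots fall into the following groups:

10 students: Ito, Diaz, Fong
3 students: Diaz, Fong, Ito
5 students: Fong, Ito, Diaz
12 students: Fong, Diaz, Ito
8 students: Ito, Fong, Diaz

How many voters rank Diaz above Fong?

13

Ballots ranking Diaz above Fong: 10+3 = 13.
Ballots ranking Fong above Diaz: 5+12+8 = 25.
So 13 of 38 voters prefer Diaz to Fong.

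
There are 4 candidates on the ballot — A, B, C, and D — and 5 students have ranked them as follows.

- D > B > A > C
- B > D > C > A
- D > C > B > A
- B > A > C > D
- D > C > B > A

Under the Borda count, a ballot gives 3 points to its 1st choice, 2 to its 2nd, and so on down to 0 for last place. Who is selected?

Borda scores:
  A: 1 + 0 + 0 + 2 + 0 = 3
  B: 2 + 3 + 1 + 3 + 1 = 10
  C: 0 + 1 + 2 + 1 + 2 = 6
  D: 3 + 2 + 3 + 0 + 3 = 11
D has the highest total.

D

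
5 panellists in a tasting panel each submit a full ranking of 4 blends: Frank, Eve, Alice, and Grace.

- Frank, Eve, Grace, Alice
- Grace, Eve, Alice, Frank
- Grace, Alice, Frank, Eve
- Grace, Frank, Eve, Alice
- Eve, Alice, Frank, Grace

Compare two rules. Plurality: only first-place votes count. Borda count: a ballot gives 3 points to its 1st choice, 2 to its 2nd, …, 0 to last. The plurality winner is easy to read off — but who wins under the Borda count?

Plurality first-place counts: Frank 1, Eve 1, Alice 0, Grace 3 → Grace.
Borda totals: Frank 7, Eve 8, Alice 5, Grace 10 → Grace.

Grace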